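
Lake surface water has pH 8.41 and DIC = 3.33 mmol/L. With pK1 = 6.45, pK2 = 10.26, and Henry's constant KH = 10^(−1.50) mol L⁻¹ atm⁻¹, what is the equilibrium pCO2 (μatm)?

α₀ = 1 / (1 + K1/[H⁺] + K1K2/[H⁺]²) = 1 / (1 + 10^+1.96 + 10^+0.11)
   = 1 / (1 + 91.201 + 1.2882) = 1/93.489 = 0.01070
[CO2*] = α₀ × DIC = 0.01070 × 3.33 = 0.03562 mmol/L
pCO2 = [CO2*]/KH = 3.562×10^-5 / 3.162×10^-2 = 1130 μatm

pCO2 = 1130 μatm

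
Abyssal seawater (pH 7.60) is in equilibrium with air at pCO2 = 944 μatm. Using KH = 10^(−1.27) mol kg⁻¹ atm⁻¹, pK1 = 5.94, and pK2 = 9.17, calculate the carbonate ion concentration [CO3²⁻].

[CO3²⁻] = 0.0624 mmol/kg

[CO2*] = KH · pCO2 = 10^(−1.27) × 944×10^-6 = 5.070×10^-5 mol/kg
α₀ = 1/(1 + K1/[H⁺] + K1K2/[H⁺]²) = 1/(1 + 10^+1.66 + 10^+0.09) = 0.02086
DIC = [CO2*]/α₀ = 5.070×10^-5 / 0.02086 = 2.430 mmol/kg
[CO3²⁻] = α₂·DIC; α₂ = 0.02566, so [CO3²⁻] = 0.02566 × 2.430 = 0.0624 mmol/kg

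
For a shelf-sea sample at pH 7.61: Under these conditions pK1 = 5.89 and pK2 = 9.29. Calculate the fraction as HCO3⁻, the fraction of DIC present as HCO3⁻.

α₁ = 1 / (1 + [H⁺]/K1 + K2/[H⁺]) = 1 / (1 + 10^-1.72 + 10^-1.68)
   = 1 / (1 + 0.019055 + 0.020893) = 1/1.0399 = 0.9616

α₁ = 0.962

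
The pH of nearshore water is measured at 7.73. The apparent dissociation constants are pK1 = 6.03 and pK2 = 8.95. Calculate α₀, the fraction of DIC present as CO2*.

α₀ = 1 / (1 + K1/[H⁺] + K1K2/[H⁺]²) = 1 / (1 + 10^+1.70 + 10^+0.48)
   = 1 / (1 + 50.119 + 3.0200) = 1/54.139 = 0.01847

α₀ = 0.0185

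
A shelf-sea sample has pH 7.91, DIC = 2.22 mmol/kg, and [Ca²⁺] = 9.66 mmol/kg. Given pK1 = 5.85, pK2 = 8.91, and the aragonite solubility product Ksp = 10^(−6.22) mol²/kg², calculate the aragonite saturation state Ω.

α₂ = 1 / (1 + [H⁺]/K2 + [H⁺]²/(K1K2)) = 1 / (1 + 10^+1.00 + 10^-1.06)
   = 1 / (1 + 10.000 + 0.087096) = 1/11.087 = 0.09019
[CO3²⁻] = α₂ × DIC = 0.09019 × 2.22 = 0.2002 mmol/kg
Ksp = 10^(−6.22) = 6.026×10^-7
Ω = [Ca²⁺][CO3²⁻]/Ksp = (9.66×10^-3)(2.002×10^-4) / 6.026×10^-7 = 3.21

Ω = 3.21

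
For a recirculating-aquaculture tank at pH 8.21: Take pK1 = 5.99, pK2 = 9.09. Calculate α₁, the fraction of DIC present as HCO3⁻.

α₁ = 1 / (1 + [H⁺]/K1 + K2/[H⁺]) = 1 / (1 + 10^-2.22 + 10^-0.88)
   = 1 / (1 + 0.0060256 + 0.13183) = 1/1.1379 = 0.8788

α₁ = 0.879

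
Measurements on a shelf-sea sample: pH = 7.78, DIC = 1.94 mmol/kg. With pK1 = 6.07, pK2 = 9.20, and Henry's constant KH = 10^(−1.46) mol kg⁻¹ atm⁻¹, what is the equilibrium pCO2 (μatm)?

pCO2 = 1030 μatm

α₀ = 1 / (1 + K1/[H⁺] + K1K2/[H⁺]²) = 1 / (1 + 10^+1.71 + 10^+0.29)
   = 1 / (1 + 51.286 + 1.9498) = 1/54.236 = 0.01844
[CO2*] = α₀ × DIC = 0.01844 × 1.94 = 0.03577 mmol/kg
pCO2 = [CO2*]/KH = 3.577×10^-5 / 3.467×10^-2 = 1030 μatm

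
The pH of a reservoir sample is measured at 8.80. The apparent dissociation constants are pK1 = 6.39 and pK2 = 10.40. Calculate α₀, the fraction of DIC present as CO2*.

α₀ = 0.00378

α₀ = 1 / (1 + K1/[H⁺] + K1K2/[H⁺]²) = 1 / (1 + 10^+2.41 + 10^+0.81)
   = 1 / (1 + 257.04 + 6.4565) = 1/264.50 = 0.003781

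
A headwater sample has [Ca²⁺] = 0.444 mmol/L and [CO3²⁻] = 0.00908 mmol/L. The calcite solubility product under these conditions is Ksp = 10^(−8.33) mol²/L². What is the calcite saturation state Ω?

Ksp = 10^(−8.33) = 4.677×10^-9
Ω = [Ca²⁺][CO3²⁻]/Ksp = (0.444×10^-3)(0.00908×10^-3) / 4.677×10^-9 = 0.862

Ω = 0.862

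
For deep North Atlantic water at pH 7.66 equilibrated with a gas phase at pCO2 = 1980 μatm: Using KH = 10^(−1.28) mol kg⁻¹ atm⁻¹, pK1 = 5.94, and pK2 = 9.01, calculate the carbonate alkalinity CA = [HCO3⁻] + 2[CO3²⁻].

[CO2*] = KH · pCO2 = 10^(−1.28) × 1980×10^-6 = 1.039×10^-4 mol/kg
α₀ = 1/(1 + K1/[H⁺] + K1K2/[H⁺]²) = 1/(1 + 10^+1.72 + 10^+0.37) = 0.01791
DIC = [CO2*]/α₀ = 1.039×10^-4 / 0.01791 = 5.801 mmol/kg
CA = (α₁ + 2α₂)·DIC = (0.9401 + 2×0.04199) × 5.801 = 5.94 mmol/kg

CA = 5.94 mmol/kg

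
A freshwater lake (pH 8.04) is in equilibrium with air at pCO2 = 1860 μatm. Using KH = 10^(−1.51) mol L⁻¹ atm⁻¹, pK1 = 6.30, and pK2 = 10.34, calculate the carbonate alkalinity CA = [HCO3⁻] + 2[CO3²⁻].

[CO2*] = KH · pCO2 = 10^(−1.51) × 1860×10^-6 = 5.748×10^-5 mol/L
α₀ = 1/(1 + K1/[H⁺] + K1K2/[H⁺]²) = 1/(1 + 10^+1.74 + 10^-0.56) = 0.01778
DIC = [CO2*]/α₀ = 5.748×10^-5 / 0.01778 = 3.232 mmol/L
CA = (α₁ + 2α₂)·DIC = (0.9773 + 2×0.004898) × 3.232 = 3.19 mmol/L

CA = 3.19 mmol/L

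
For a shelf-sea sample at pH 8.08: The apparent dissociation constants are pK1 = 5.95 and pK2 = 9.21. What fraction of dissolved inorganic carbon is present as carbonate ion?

α₂ = 0.0685

α₂ = 1 / (1 + [H⁺]/K2 + [H⁺]²/(K1K2)) = 1 / (1 + 10^+1.13 + 10^-1.00)
   = 1 / (1 + 13.490 + 0.10000) = 1/14.590 = 0.06854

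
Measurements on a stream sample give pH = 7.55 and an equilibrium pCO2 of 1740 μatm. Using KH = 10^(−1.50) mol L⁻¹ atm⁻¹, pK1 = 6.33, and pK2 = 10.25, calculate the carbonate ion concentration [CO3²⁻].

[CO3²⁻] = 1.82 μmol/L

[CO2*] = KH · pCO2 = 10^(−1.50) × 1740×10^-6 = 5.502×10^-5 mol/L
α₀ = 1/(1 + K1/[H⁺] + K1K2/[H⁺]²) = 1/(1 + 10^+1.22 + 10^-1.48) = 0.05672
DIC = [CO2*]/α₀ = 5.502×10^-5 / 0.05672 = 0.9700 mmol/L
[CO3²⁻] = α₂·DIC; α₂ = 0.001878, so [CO3²⁻] = 0.001878 × 0.9700 = 0.00182 mmol/L = 1.82 μmol/L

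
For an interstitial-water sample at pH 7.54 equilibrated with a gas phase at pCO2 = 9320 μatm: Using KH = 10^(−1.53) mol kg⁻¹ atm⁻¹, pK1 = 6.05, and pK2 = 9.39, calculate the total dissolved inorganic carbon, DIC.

DIC = 8.90 mmol/kg

[CO2*] = KH · pCO2 = 10^(−1.53) × 9320×10^-6 = 2.751×10^-4 mol/kg
α₀ = 1/(1 + K1/[H⁺] + K1K2/[H⁺]²) = 1/(1 + 10^+1.49 + 10^-0.36) = 0.03092
DIC = [CO2*]/α₀ = 2.751×10^-4 / 0.03092 = 8.90 mmol/kg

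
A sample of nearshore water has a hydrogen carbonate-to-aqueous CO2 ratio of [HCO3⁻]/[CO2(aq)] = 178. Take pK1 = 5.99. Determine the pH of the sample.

pH = 8.24

From K1 = [H⁺][HCO3⁻]/[CO2(aq)]:  pH = pK1 + log₁₀([HCO3⁻]/[CO2(aq)])
log₁₀(178) = +2.250
pH = 5.99 + (+2.250) = 8.24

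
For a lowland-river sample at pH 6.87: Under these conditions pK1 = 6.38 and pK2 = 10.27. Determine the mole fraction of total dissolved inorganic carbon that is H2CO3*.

α₀ = 0.244

α₀ = 1 / (1 + K1/[H⁺] + K1K2/[H⁺]²) = 1 / (1 + 10^+0.49 + 10^-2.91)
   = 1 / (1 + 3.0903 + 0.0012303) = 1/4.0915 = 0.2444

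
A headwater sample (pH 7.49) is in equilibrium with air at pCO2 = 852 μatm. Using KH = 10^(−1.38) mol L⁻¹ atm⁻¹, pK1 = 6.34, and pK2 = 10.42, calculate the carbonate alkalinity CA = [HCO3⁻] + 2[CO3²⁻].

[CO2*] = KH · pCO2 = 10^(−1.38) × 852×10^-6 = 3.552×10^-5 mol/L
α₀ = 1/(1 + K1/[H⁺] + K1K2/[H⁺]²) = 1/(1 + 10^+1.15 + 10^-1.78) = 0.06604
DIC = [CO2*]/α₀ = 3.552×10^-5 / 0.06604 = 0.5378 mmol/L
CA = (α₁ + 2α₂)·DIC = (0.9329 + 2×0.001096) × 0.5378 = 0.503 mmol/L

CA = 0.503 mmol/L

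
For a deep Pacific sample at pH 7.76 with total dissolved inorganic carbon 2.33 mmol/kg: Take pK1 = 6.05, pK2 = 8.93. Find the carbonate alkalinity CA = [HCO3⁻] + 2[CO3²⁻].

CA = [HCO3⁻] + 2[CO3²⁻] = (α₁ + 2α₂)·DIC
At pH 7.76: [H⁺]/K1 = 10^-1.71 = 0.019498, K2/[H⁺] = 10^-1.17 = 0.067608
α₁ = 1/(1 + 0.019498 + 0.067608) = 1/1.0871 = 0.9199; α₂ = α₁·K2/[H⁺] = 0.06219
α₁ + 2α₂ = 1.0443
CA = 1.0443 × 2.33 = 2.43 mmol/kg

CA = 2.43 mmol/kg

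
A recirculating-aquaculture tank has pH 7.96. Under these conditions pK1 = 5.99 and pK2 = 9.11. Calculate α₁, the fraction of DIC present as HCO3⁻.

α₁ = 1 / (1 + [H⁺]/K1 + K2/[H⁺]) = 1 / (1 + 10^-1.97 + 10^-1.15)
   = 1 / (1 + 0.010715 + 0.070795) = 1/1.0815 = 0.9246

α₁ = 0.925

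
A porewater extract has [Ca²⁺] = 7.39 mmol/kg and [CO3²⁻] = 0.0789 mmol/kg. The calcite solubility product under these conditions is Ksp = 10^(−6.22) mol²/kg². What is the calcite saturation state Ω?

Ksp = 10^(−6.22) = 6.026×10^-7
Ω = [Ca²⁺][CO3²⁻]/Ksp = (7.39×10^-3)(0.0789×10^-3) / 6.026×10^-7 = 0.968

Ω = 0.968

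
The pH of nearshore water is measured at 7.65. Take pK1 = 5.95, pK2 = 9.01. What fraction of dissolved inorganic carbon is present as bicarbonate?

α₁ = 0.940

α₁ = 1 / (1 + [H⁺]/K1 + K2/[H⁺]) = 1 / (1 + 10^-1.70 + 10^-1.36)
   = 1 / (1 + 0.019953 + 0.043652) = 1/1.0636 = 0.9402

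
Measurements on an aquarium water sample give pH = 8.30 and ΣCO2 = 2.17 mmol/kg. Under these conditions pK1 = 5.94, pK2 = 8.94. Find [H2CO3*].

α₀ = 1 / (1 + K1/[H⁺] + K1K2/[H⁺]²) = 1 / (1 + 10^+2.36 + 10^+1.72)
   = 1 / (1 + 229.09 + 52.481) = 1/282.57 = 0.003539
[CO2*] = α₀ × DIC = 0.003539 × 2.17 = 0.00768 mmol/kg = 7.68 μmol/kg

[CO2*] = 7.68 μmol/kg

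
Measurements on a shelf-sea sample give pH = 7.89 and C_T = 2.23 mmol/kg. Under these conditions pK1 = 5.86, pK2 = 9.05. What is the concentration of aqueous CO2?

α₀ = 1 / (1 + K1/[H⁺] + K1K2/[H⁺]²) = 1 / (1 + 10^+2.03 + 10^+0.87)
   = 1 / (1 + 107.15 + 7.4131) = 1/115.57 = 0.008653
[CO2*] = α₀ × DIC = 0.008653 × 2.23 = 0.0193 mmol/kg = 19.3 μmol/kg

[CO2*] = 19.3 μmol/kg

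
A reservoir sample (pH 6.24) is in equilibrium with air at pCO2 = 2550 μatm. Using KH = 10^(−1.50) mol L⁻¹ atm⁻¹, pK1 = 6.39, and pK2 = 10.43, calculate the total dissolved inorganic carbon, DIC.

DIC = 0.138 mmol/L

[CO2*] = KH · pCO2 = 10^(−1.50) × 2550×10^-6 = 8.064×10^-5 mol/L
α₀ = 1/(1 + K1/[H⁺] + K1K2/[H⁺]²) = 1/(1 + 10^-0.15 + 10^-4.34) = 0.5855
DIC = [CO2*]/α₀ = 8.064×10^-5 / 0.5855 = 0.138 mmol/L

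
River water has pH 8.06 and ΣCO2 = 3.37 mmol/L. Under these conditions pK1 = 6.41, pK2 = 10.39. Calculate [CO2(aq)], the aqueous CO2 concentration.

α₀ = 1 / (1 + K1/[H⁺] + K1K2/[H⁺]²) = 1 / (1 + 10^+1.65 + 10^-0.68)
   = 1 / (1 + 44.668 + 0.20893) = 1/45.877 = 0.02180
[CO2*] = α₀ × DIC = 0.02180 × 3.37 = 0.0735 mmol/L

[CO2*] = 0.0735 mmol/L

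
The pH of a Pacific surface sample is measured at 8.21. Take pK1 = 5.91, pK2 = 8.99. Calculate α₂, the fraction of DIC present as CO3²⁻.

α₂ = 0.142

α₂ = 1 / (1 + [H⁺]/K2 + [H⁺]²/(K1K2)) = 1 / (1 + 10^+0.78 + 10^-1.52)
   = 1 / (1 + 6.0256 + 0.030200) = 1/7.0558 = 0.1417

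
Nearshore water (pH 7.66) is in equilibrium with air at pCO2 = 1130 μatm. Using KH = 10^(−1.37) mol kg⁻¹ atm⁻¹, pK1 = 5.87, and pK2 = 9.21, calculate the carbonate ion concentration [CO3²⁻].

[CO3²⁻] = 0.0838 mmol/kg

[CO2*] = KH · pCO2 = 10^(−1.37) × 1130×10^-6 = 4.820×10^-5 mol/kg
α₀ = 1/(1 + K1/[H⁺] + K1K2/[H⁺]²) = 1/(1 + 10^+1.79 + 10^+0.24) = 0.01553
DIC = [CO2*]/α₀ = 4.820×10^-5 / 0.01553 = 3.104 mmol/kg
[CO3²⁻] = α₂·DIC; α₂ = 0.02699, so [CO3²⁻] = 0.02699 × 3.104 = 0.0838 mmol/kg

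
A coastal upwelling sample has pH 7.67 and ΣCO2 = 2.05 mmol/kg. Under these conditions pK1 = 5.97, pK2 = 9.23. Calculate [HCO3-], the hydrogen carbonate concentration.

α₁ = 1 / (1 + [H⁺]/K1 + K2/[H⁺]) = 1 / (1 + 10^-1.70 + 10^-1.56)
   = 1 / (1 + 0.019953 + 0.027542) = 1/1.0475 = 0.9547
[HCO3⁻] = α₁ × DIC = 0.9547 × 2.05 = 1.96 mmol/kg

[HCO3⁻] = 1.96 mmol/kg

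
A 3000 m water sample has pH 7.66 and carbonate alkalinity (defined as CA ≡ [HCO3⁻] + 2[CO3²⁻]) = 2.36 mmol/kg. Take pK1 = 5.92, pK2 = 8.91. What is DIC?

CA = [HCO3⁻] + 2[CO3²⁻] = (α₁ + 2α₂)·DIC
At pH 7.66: [H⁺]/K1 = 10^-1.74 = 0.018197, K2/[H⁺] = 10^-1.25 = 0.056234
α₁ = 1/(1 + 0.018197 + 0.056234) = 1/1.0744 = 0.9307; α₂ = α₁·K2/[H⁺] = 0.05234
α₁ + 2α₂ = 1.0354
DIC = CA / (α₁ + 2α₂) = 2.36 / 1.0354 = 2.28 mmol/kg

DIC = 2.28 mmol/kg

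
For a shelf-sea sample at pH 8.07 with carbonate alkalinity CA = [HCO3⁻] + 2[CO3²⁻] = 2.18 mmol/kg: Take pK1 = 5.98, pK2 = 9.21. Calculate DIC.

DIC = 2.06 mmol/kg

CA = [HCO3⁻] + 2[CO3²⁻] = (α₁ + 2α₂)·DIC
At pH 8.07: [H⁺]/K1 = 10^-2.09 = 0.0081283, K2/[H⁺] = 10^-1.14 = 0.072444
α₁ = 1/(1 + 0.0081283 + 0.072444) = 1/1.0806 = 0.9254; α₂ = α₁·K2/[H⁺] = 0.06704
α₁ + 2α₂ = 1.0595
DIC = CA / (α₁ + 2α₂) = 2.18 / 1.0595 = 2.06 mmol/kg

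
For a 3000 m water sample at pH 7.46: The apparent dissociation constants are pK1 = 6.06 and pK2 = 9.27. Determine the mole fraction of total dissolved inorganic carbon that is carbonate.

α₂ = 0.0147

α₂ = 1 / (1 + [H⁺]/K2 + [H⁺]²/(K1K2)) = 1 / (1 + 10^+1.81 + 10^+0.41)
   = 1 / (1 + 64.565 + 2.5704) = 1/68.136 = 0.01468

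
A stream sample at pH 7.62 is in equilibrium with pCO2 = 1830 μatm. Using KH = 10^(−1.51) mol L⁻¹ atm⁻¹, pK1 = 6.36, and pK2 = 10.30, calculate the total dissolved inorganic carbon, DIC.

DIC = 1.09 mmol/L

[CO2*] = KH · pCO2 = 10^(−1.51) × 1830×10^-6 = 5.655×10^-5 mol/L
α₀ = 1/(1 + K1/[H⁺] + K1K2/[H⁺]²) = 1/(1 + 10^+1.26 + 10^-1.42) = 0.05199
DIC = [CO2*]/α₀ = 5.655×10^-5 / 0.05199 = 1.09 mmol/L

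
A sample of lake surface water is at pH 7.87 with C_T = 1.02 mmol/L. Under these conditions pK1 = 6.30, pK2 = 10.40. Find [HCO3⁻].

α₁ = 1 / (1 + [H⁺]/K1 + K2/[H⁺]) = 1 / (1 + 10^-1.57 + 10^-2.53)
   = 1 / (1 + 0.026915 + 0.0029512) = 1/1.0299 = 0.9710
[HCO3⁻] = α₁ × DIC = 0.9710 × 1.02 = 0.990 mmol/L

[HCO3⁻] = 0.990 mmol/L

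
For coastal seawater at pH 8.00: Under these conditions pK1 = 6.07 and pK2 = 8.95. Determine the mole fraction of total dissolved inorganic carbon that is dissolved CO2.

α₀ = 0.0105

α₀ = 1 / (1 + K1/[H⁺] + K1K2/[H⁺]²) = 1 / (1 + 10^+1.93 + 10^+0.98)
   = 1 / (1 + 85.114 + 9.5499) = 1/95.664 = 0.01045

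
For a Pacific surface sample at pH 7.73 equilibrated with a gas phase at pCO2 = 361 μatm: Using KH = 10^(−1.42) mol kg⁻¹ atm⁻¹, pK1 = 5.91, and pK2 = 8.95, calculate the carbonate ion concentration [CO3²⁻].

[CO2*] = KH · pCO2 = 10^(−1.42) × 361×10^-6 = 1.372×10^-5 mol/kg
α₀ = 1/(1 + K1/[H⁺] + K1K2/[H⁺]²) = 1/(1 + 10^+1.82 + 10^+0.60) = 0.01407
DIC = [CO2*]/α₀ = 1.372×10^-5 / 0.01407 = 0.9752 mmol/kg
[CO3²⁻] = α₂·DIC; α₂ = 0.05603, so [CO3²⁻] = 0.05603 × 0.9752 = 0.0546 mmol/kg

[CO3²⁻] = 0.0546 mmol/kg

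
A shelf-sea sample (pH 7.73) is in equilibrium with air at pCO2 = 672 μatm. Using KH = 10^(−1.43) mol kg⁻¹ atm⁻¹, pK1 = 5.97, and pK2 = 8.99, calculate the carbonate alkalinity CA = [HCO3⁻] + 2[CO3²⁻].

[CO2*] = KH · pCO2 = 10^(−1.43) × 672×10^-6 = 2.497×10^-5 mol/kg
α₀ = 1/(1 + K1/[H⁺] + K1K2/[H⁺]²) = 1/(1 + 10^+1.76 + 10^+0.50) = 0.01621
DIC = [CO2*]/α₀ = 2.497×10^-5 / 0.01621 = 1.541 mmol/kg
CA = (α₁ + 2α₂)·DIC = (0.9325 + 2×0.05125) × 1.541 = 1.59 mmol/kg

CA = 1.59 mmol/kg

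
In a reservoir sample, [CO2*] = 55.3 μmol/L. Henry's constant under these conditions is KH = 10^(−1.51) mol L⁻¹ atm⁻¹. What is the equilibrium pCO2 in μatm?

KH = 10^(−1.51) = 3.090×10^-2 mol L⁻¹ atm⁻¹
pCO2 = [CO2*]/KH = 55.3×10^-6 / 3.090×10^-2 = 1.79×10^-3 atm = 1790 μatm

pCO2 = 1790 μatm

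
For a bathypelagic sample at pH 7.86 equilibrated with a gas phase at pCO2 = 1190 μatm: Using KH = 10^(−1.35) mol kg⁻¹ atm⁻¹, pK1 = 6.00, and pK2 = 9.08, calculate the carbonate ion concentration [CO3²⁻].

[CO3²⁻] = 0.232 mmol/kg

[CO2*] = KH · pCO2 = 10^(−1.35) × 1190×10^-6 = 5.316×10^-5 mol/kg
α₀ = 1/(1 + K1/[H⁺] + K1K2/[H⁺]²) = 1/(1 + 10^+1.86 + 10^+0.64) = 0.01285
DIC = [CO2*]/α₀ = 5.316×10^-5 / 0.01285 = 4.136 mmol/kg
[CO3²⁻] = α₂·DIC; α₂ = 0.05610, so [CO3²⁻] = 0.05610 × 4.136 = 0.232 mmol/kg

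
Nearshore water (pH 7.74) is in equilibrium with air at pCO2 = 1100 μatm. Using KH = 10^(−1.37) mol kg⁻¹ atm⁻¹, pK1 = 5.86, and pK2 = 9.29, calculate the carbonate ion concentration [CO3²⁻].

[CO3²⁻] = 0.100 mmol/kg

[CO2*] = KH · pCO2 = 10^(−1.37) × 1100×10^-6 = 4.692×10^-5 mol/kg
α₀ = 1/(1 + K1/[H⁺] + K1K2/[H⁺]²) = 1/(1 + 10^+1.88 + 10^+0.33) = 0.01266
DIC = [CO2*]/α₀ = 4.692×10^-5 / 0.01266 = 3.707 mmol/kg
[CO3²⁻] = α₂·DIC; α₂ = 0.02706, so [CO3²⁻] = 0.02706 × 3.707 = 0.100 mmol/kg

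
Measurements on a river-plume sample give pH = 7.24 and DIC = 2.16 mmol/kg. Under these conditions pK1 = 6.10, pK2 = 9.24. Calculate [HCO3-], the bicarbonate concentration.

[HCO3⁻] = 2.00 mmol/kg

α₁ = 1 / (1 + [H⁺]/K1 + K2/[H⁺]) = 1 / (1 + 10^-1.14 + 10^-2.00)
   = 1 / (1 + 0.072444 + 0.010000) = 1/1.0824 = 0.9238
[HCO3⁻] = α₁ × DIC = 0.9238 × 2.16 = 2.00 mmol/kg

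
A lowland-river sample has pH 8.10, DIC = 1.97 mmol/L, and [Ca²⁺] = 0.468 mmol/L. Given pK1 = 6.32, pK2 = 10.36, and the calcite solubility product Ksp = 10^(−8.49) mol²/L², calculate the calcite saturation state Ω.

α₂ = 1 / (1 + [H⁺]/K2 + [H⁺]²/(K1K2)) = 1 / (1 + 10^+2.26 + 10^+0.48)
   = 1 / (1 + 181.97 + 3.0200) = 1/185.99 = 0.005377
[CO3²⁻] = α₂ × DIC = 0.005377 × 1.97 = 0.01059 mmol/L = 10.59 μmol/L
Ksp = 10^(−8.49) = 3.236×10^-9
Ω = [Ca²⁺][CO3²⁻]/Ksp = (0.468×10^-3)(1.059×10^-5) / 3.236×10^-9 = 1.53

Ω = 1.53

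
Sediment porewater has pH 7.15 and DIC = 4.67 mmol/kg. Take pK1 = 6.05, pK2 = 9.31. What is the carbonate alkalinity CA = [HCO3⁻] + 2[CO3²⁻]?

CA = [HCO3⁻] + 2[CO3²⁻] = (α₁ + 2α₂)·DIC
At pH 7.15: [H⁺]/K1 = 10^-1.10 = 0.079433, K2/[H⁺] = 10^-2.16 = 0.0069183
α₁ = 1/(1 + 0.079433 + 0.0069183) = 1/1.0864 = 0.9205; α₂ = α₁·K2/[H⁺] = 0.006368
α₁ + 2α₂ = 0.9332
CA = 0.9332 × 4.67 = 4.36 mmol/kg

CA = 4.36 mmol/kg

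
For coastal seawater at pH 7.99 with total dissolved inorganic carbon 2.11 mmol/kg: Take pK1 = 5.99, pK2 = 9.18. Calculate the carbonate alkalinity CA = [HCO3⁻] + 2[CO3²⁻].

CA = 2.22 mmol/kg

CA = [HCO3⁻] + 2[CO3²⁻] = (α₁ + 2α₂)·DIC
At pH 7.99: [H⁺]/K1 = 10^-2.00 = 0.010000, K2/[H⁺] = 10^-1.19 = 0.064565
α₁ = 1/(1 + 0.010000 + 0.064565) = 1/1.0746 = 0.9306; α₂ = α₁·K2/[H⁺] = 0.06009
α₁ + 2α₂ = 1.0508
CA = 1.0508 × 2.11 = 2.22 mmol/kg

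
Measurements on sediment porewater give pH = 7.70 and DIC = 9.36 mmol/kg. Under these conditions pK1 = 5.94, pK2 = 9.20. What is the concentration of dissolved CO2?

α₀ = 1 / (1 + K1/[H⁺] + K1K2/[H⁺]²) = 1 / (1 + 10^+1.76 + 10^+0.26)
   = 1 / (1 + 57.544 + 1.8197) = 1/60.364 = 0.01657
[CO2*] = α₀ × DIC = 0.01657 × 9.36 = 0.155 mmol/kg

[CO2*] = 0.155 mmol/kg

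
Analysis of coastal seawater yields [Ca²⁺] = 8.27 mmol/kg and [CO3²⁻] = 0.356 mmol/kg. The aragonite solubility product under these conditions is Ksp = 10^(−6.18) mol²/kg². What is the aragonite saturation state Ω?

Ω = 4.46

Ksp = 10^(−6.18) = 6.607×10^-7
Ω = [Ca²⁺][CO3²⁻]/Ksp = (8.27×10^-3)(0.356×10^-3) / 6.607×10^-7 = 4.46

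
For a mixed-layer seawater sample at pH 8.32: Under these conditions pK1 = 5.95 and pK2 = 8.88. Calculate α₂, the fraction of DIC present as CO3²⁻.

α₂ = 1 / (1 + [H⁺]/K2 + [H⁺]²/(K1K2)) = 1 / (1 + 10^+0.56 + 10^-1.81)
   = 1 / (1 + 3.6308 + 0.015488) = 1/4.6463 = 0.2152

α₂ = 0.215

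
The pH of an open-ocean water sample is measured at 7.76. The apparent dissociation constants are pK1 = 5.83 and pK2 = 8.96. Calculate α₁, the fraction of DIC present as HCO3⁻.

α₁ = 1 / (1 + [H⁺]/K1 + K2/[H⁺]) = 1 / (1 + 10^-1.93 + 10^-1.20)
   = 1 / (1 + 0.011749 + 0.063096) = 1/1.0748 = 0.9304

α₁ = 0.930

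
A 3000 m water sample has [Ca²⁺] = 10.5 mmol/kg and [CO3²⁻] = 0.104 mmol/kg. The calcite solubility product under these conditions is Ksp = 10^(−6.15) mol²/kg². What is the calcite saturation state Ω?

Ksp = 10^(−6.15) = 7.079×10^-7
Ω = [Ca²⁺][CO3²⁻]/Ksp = (10.5×10^-3)(0.104×10^-3) / 7.079×10^-7 = 1.54

Ω = 1.54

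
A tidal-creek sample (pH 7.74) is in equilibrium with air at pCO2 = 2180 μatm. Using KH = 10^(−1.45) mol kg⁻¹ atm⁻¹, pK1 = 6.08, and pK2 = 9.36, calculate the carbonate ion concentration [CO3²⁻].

[CO3²⁻] = 0.0848 mmol/kg

[CO2*] = KH · pCO2 = 10^(−1.45) × 2180×10^-6 = 7.735×10^-5 mol/kg
α₀ = 1/(1 + K1/[H⁺] + K1K2/[H⁺]²) = 1/(1 + 10^+1.66 + 10^+0.04) = 0.02092
DIC = [CO2*]/α₀ = 7.735×10^-5 / 0.02092 = 3.698 mmol/kg
[CO3²⁻] = α₂·DIC; α₂ = 0.02294, so [CO3²⁻] = 0.02294 × 3.698 = 0.0848 mmol/kg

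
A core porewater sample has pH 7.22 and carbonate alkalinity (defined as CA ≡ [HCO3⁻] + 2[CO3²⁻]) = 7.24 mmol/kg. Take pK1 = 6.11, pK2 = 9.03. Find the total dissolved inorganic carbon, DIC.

CA = [HCO3⁻] + 2[CO3²⁻] = (α₁ + 2α₂)·DIC
At pH 7.22: [H⁺]/K1 = 10^-1.11 = 0.077625, K2/[H⁺] = 10^-1.81 = 0.015488
α₁ = 1/(1 + 0.077625 + 0.015488) = 1/1.0931 = 0.9148; α₂ = α₁·K2/[H⁺] = 0.01417
α₁ + 2α₂ = 0.9432
DIC = CA / (α₁ + 2α₂) = 7.24 / 0.9432 = 7.68 mmol/kg

DIC = 7.68 mmol/kg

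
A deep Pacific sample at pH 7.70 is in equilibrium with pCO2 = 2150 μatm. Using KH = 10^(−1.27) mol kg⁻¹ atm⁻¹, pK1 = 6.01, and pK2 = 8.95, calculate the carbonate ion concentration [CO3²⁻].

[CO3²⁻] = 0.318 mmol/kg

[CO2*] = KH · pCO2 = 10^(−1.27) × 2150×10^-6 = 1.155×10^-4 mol/kg
α₀ = 1/(1 + K1/[H⁺] + K1K2/[H⁺]²) = 1/(1 + 10^+1.69 + 10^+0.44) = 0.01896
DIC = [CO2*]/α₀ = 1.155×10^-4 / 0.01896 = 6.089 mmol/kg
[CO3²⁻] = α₂·DIC; α₂ = 0.05223, so [CO3²⁻] = 0.05223 × 6.089 = 0.318 mmol/kg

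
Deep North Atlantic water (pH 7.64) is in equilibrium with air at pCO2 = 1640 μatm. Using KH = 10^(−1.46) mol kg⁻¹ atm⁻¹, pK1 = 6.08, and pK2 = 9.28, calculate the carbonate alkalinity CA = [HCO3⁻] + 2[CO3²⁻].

CA = 2.16 mmol/kg

[CO2*] = KH · pCO2 = 10^(−1.46) × 1640×10^-6 = 5.686×10^-5 mol/kg
α₀ = 1/(1 + K1/[H⁺] + K1K2/[H⁺]²) = 1/(1 + 10^+1.56 + 10^-0.08) = 0.02622
DIC = [CO2*]/α₀ = 5.686×10^-5 / 0.02622 = 2.169 mmol/kg
CA = (α₁ + 2α₂)·DIC = (0.9520 + 2×0.02181) × 2.169 = 2.16 mmol/kg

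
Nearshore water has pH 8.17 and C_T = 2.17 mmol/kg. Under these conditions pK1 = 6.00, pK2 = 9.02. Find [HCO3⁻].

α₁ = 1 / (1 + [H⁺]/K1 + K2/[H⁺]) = 1 / (1 + 10^-2.17 + 10^-0.85)
   = 1 / (1 + 0.0067608 + 0.14125) = 1/1.1480 = 0.8711
[HCO3⁻] = α₁ × DIC = 0.8711 × 2.17 = 1.89 mmol/kg

[HCO3⁻] = 1.89 mmol/kg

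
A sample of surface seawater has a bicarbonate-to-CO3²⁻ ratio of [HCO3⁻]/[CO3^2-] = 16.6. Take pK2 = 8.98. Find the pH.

From K2 = [H⁺][CO3^2-]/[HCO3⁻]:  pH = pK2 − log₁₀([HCO3⁻]/[CO3^2-])
log₁₀(16.6) = +1.220
pH = 8.98 − (+1.220) = 7.76

pH = 7.76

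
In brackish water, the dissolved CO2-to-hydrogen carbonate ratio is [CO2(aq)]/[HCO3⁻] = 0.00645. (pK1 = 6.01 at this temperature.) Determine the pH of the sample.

From K1 = [H⁺][HCO3⁻]/[CO2(aq)]:  pH = pK1 − log₁₀([CO2(aq)]/[HCO3⁻])
log₁₀(0.00645) = -2.190
pH = 6.01 − (-2.190) = 8.20

pH = 8.20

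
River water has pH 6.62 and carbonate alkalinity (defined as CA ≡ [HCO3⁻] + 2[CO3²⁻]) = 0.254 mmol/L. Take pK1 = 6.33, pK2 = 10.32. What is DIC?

CA = [HCO3⁻] + 2[CO3²⁻] = (α₁ + 2α₂)·DIC
At pH 6.62: [H⁺]/K1 = 10^-0.29 = 0.51286, K2/[H⁺] = 10^-3.70 = 0.00019953
α₁ = 1/(1 + 0.51286 + 0.00019953) = 1/1.5131 = 0.6609; α₂ = α₁·K2/[H⁺] = 0.0001319
α₁ + 2α₂ = 0.6612
DIC = CA / (α₁ + 2α₂) = 0.254 / 0.6612 = 0.384 mmol/L

DIC = 0.384 mmol/L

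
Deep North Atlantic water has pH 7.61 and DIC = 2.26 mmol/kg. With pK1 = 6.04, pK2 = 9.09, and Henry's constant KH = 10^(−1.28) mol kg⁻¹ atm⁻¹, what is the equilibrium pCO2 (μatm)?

α₀ = 1 / (1 + K1/[H⁺] + K1K2/[H⁺]²) = 1 / (1 + 10^+1.57 + 10^+0.09)
   = 1 / (1 + 37.154 + 1.2303) = 1/39.384 = 0.02539
[CO2*] = α₀ × DIC = 0.02539 × 2.26 = 0.05738 mmol/kg
pCO2 = [CO2*]/KH = 5.738×10^-5 / 5.248×10^-2 = 1090 μatm

pCO2 = 1090 μatm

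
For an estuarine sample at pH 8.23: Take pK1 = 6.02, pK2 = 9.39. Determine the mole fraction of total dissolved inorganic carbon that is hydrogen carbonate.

α₁ = 0.930

α₁ = 1 / (1 + [H⁺]/K1 + K2/[H⁺]) = 1 / (1 + 10^-2.21 + 10^-1.16)
   = 1 / (1 + 0.0061660 + 0.069183) = 1/1.0753 = 0.9299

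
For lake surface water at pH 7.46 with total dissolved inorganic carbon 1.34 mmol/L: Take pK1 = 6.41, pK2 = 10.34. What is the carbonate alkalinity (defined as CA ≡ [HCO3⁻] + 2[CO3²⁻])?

CA = 1.23 mmol/L

CA = [HCO3⁻] + 2[CO3²⁻] = (α₁ + 2α₂)·DIC
At pH 7.46: [H⁺]/K1 = 10^-1.05 = 0.089125, K2/[H⁺] = 10^-2.88 = 0.0013183
α₁ = 1/(1 + 0.089125 + 0.0013183) = 1/1.0904 = 0.9171; α₂ = α₁·K2/[H⁺] = 0.001209
α₁ + 2α₂ = 0.9195
CA = 0.9195 × 1.34 = 1.23 mmol/L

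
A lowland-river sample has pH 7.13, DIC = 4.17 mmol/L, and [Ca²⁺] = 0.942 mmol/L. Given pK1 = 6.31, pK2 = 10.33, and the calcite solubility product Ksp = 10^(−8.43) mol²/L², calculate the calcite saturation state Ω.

Ω = 0.579

α₂ = 1 / (1 + [H⁺]/K2 + [H⁺]²/(K1K2)) = 1 / (1 + 10^+3.20 + 10^+2.38)
   = 1 / (1 + 1584.9 + 239.88) = 1/1825.8 = 0.0005477
[CO3²⁻] = α₂ × DIC = 0.0005477 × 4.17 = 0.002284 mmol/L = 2.284 μmol/L
Ksp = 10^(−8.43) = 3.715×10^-9
Ω = [Ca²⁺][CO3²⁻]/Ksp = (0.942×10^-3)(2.284×10^-6) / 3.715×10^-9 = 0.579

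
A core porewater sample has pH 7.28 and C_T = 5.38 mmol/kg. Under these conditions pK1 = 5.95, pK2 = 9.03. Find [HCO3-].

α₁ = 1 / (1 + [H⁺]/K1 + K2/[H⁺]) = 1 / (1 + 10^-1.33 + 10^-1.75)
   = 1 / (1 + 0.046774 + 0.017783) = 1/1.0646 = 0.9394
[HCO3⁻] = α₁ × DIC = 0.9394 × 5.38 = 5.05 mmol/kg

[HCO3⁻] = 5.05 mmol/kg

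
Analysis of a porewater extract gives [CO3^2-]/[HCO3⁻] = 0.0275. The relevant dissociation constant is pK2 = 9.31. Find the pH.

pH = 7.75

From K2 = [H⁺][CO3^2-]/[HCO3⁻]:  pH = pK2 + log₁₀([CO3^2-]/[HCO3⁻])
log₁₀(0.0275) = -1.561
pH = 9.31 + (-1.561) = 7.75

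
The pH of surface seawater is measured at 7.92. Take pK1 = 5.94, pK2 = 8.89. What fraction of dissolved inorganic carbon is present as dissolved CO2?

α₀ = 1 / (1 + K1/[H⁺] + K1K2/[H⁺]²) = 1 / (1 + 10^+1.98 + 10^+1.01)
   = 1 / (1 + 95.499 + 10.233) = 1/106.73 = 0.009369

α₀ = 0.00937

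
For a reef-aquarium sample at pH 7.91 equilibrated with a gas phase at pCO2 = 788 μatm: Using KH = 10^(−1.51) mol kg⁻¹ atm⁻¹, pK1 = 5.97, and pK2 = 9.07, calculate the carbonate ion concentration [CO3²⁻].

[CO2*] = KH · pCO2 = 10^(−1.51) × 788×10^-6 = 2.435×10^-5 mol/kg
α₀ = 1/(1 + K1/[H⁺] + K1K2/[H⁺]²) = 1/(1 + 10^+1.94 + 10^+0.78) = 0.01062
DIC = [CO2*]/α₀ = 2.435×10^-5 / 0.01062 = 2.292 mmol/kg
[CO3²⁻] = α₂·DIC; α₂ = 0.06402, so [CO3²⁻] = 0.06402 × 2.292 = 0.147 mmol/kg

[CO3²⁻] = 0.147 mmol/kg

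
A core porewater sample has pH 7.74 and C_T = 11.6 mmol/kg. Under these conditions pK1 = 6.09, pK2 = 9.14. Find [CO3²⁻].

α₂ = 1 / (1 + [H⁺]/K2 + [H⁺]²/(K1K2)) = 1 / (1 + 10^+1.40 + 10^-0.25)
   = 1 / (1 + 25.119 + 0.56234) = 1/26.681 = 0.03748
[CO3²⁻] = α₂ × DIC = 0.03748 × 11.6 = 0.435 mmol/kg

[CO3²⁻] = 0.435 mmol/kg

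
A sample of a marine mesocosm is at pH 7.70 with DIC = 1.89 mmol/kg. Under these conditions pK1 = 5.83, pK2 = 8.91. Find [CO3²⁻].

α₂ = 1 / (1 + [H⁺]/K2 + [H⁺]²/(K1K2)) = 1 / (1 + 10^+1.21 + 10^-0.66)
   = 1 / (1 + 16.218 + 0.21878) = 1/17.437 = 0.05735
[CO3²⁻] = α₂ × DIC = 0.05735 × 1.89 = 0.108 mmol/kg

[CO3²⁻] = 0.108 mmol/kg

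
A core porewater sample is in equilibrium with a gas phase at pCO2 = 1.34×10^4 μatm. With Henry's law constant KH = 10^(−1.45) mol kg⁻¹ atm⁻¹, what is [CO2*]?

[CO2*] = 475 μmol/kg

KH = 10^(−1.45) = 3.548×10^-2 mol kg⁻¹ atm⁻¹
[CO2*] = KH · pCO2 = 3.548×10^-2 × 1.34×10^4×10^-6 atm = 4.75×10^-4 mol/kg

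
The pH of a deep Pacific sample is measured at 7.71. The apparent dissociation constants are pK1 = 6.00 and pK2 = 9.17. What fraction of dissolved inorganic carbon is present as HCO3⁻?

α₁ = 1 / (1 + [H⁺]/K1 + K2/[H⁺]) = 1 / (1 + 10^-1.71 + 10^-1.46)
   = 1 / (1 + 0.019498 + 0.034674) = 1/1.0542 = 0.9486

α₁ = 0.949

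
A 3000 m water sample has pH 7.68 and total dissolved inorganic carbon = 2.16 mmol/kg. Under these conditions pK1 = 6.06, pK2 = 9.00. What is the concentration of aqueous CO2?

α₀ = 1 / (1 + K1/[H⁺] + K1K2/[H⁺]²) = 1 / (1 + 10^+1.62 + 10^+0.30)
   = 1 / (1 + 41.687 + 1.9953) = 1/44.682 = 0.02238
[CO2*] = α₀ × DIC = 0.02238 × 2.16 = 0.0483 mmol/kg

[CO2*] = 0.0483 mmol/kg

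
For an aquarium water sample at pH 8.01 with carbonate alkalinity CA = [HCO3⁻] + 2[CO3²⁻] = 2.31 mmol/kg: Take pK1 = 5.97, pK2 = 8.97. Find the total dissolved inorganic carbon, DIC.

CA = [HCO3⁻] + 2[CO3²⁻] = (α₁ + 2α₂)·DIC
At pH 8.01: [H⁺]/K1 = 10^-2.04 = 0.0091201, K2/[H⁺] = 10^-0.96 = 0.10965
α₁ = 1/(1 + 0.0091201 + 0.10965) = 1/1.1188 = 0.8938; α₂ = α₁·K2/[H⁺] = 0.09801
α₁ + 2α₂ = 1.0899
DIC = CA / (α₁ + 2α₂) = 2.31 / 1.0899 = 2.12 mmol/kg

DIC = 2.12 mmol/kg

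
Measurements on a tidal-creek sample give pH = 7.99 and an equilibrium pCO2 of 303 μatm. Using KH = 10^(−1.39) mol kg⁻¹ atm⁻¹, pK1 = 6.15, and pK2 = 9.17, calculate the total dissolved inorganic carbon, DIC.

DIC = 0.923 mmol/kg

[CO2*] = KH · pCO2 = 10^(−1.39) × 303×10^-6 = 1.234×10^-5 mol/kg
α₀ = 1/(1 + K1/[H⁺] + K1K2/[H⁺]²) = 1/(1 + 10^+1.84 + 10^+0.66) = 0.01338
DIC = [CO2*]/α₀ = 1.234×10^-5 / 0.01338 = 0.923 mmol/kg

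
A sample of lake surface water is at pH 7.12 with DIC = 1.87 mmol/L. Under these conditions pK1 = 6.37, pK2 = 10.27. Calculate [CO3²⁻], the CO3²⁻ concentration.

α₂ = 1 / (1 + [H⁺]/K2 + [H⁺]²/(K1K2)) = 1 / (1 + 10^+3.15 + 10^+2.40)
   = 1 / (1 + 1412.5 + 251.19) = 1/1664.7 = 0.0006007
[CO3²⁻] = α₂ × DIC = 0.0006007 × 1.87 = 0.00112 mmol/L = 1.12 μmol/L

[CO3²⁻] = 1.12 μmol/L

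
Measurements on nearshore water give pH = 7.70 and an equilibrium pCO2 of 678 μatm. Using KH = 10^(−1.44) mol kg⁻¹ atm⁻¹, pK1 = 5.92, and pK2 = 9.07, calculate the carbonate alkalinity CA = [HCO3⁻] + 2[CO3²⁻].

[CO2*] = KH · pCO2 = 10^(−1.44) × 678×10^-6 = 2.462×10^-5 mol/kg
α₀ = 1/(1 + K1/[H⁺] + K1K2/[H⁺]²) = 1/(1 + 10^+1.78 + 10^+0.41) = 0.01567
DIC = [CO2*]/α₀ = 2.462×10^-5 / 0.01567 = 1.571 mmol/kg
CA = (α₁ + 2α₂)·DIC = (0.9441 + 2×0.04027) × 1.571 = 1.61 mmol/kg

CA = 1.61 mmol/kg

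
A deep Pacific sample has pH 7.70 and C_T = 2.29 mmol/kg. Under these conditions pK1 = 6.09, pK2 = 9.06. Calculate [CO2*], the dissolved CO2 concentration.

α₀ = 1 / (1 + K1/[H⁺] + K1K2/[H⁺]²) = 1 / (1 + 10^+1.61 + 10^+0.25)
   = 1 / (1 + 40.738 + 1.7783) = 1/43.516 = 0.02298
[CO2*] = α₀ × DIC = 0.02298 × 2.29 = 0.0526 mmol/kg

[CO2*] = 0.0526 mmol/kg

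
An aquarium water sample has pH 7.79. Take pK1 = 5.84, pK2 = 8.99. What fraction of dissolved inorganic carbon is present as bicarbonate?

α₁ = 1 / (1 + [H⁺]/K1 + K2/[H⁺]) = 1 / (1 + 10^-1.95 + 10^-1.20)
   = 1 / (1 + 0.011220 + 0.063096) = 1/1.0743 = 0.9308

α₁ = 0.931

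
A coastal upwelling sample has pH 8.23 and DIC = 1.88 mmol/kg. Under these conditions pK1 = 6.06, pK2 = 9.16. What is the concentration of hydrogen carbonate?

α₁ = 1 / (1 + [H⁺]/K1 + K2/[H⁺]) = 1 / (1 + 10^-2.17 + 10^-0.93)
   = 1 / (1 + 0.0067608 + 0.11749) = 1/1.1243 = 0.8895
[HCO3⁻] = α₁ × DIC = 0.8895 × 1.88 = 1.67 mmol/kg

[HCO3⁻] = 1.67 mmol/kg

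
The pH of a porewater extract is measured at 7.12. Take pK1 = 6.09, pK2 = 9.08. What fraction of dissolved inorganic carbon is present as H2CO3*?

α₀ = 0.0845

α₀ = 1 / (1 + K1/[H⁺] + K1K2/[H⁺]²) = 1 / (1 + 10^+1.03 + 10^-0.93)
   = 1 / (1 + 10.715 + 0.11749) = 1/11.833 = 0.08451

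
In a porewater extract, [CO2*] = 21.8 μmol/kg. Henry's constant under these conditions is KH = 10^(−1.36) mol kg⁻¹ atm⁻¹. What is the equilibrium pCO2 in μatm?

KH = 10^(−1.36) = 4.365×10^-2 mol kg⁻¹ atm⁻¹
pCO2 = [CO2*]/KH = 21.8×10^-6 / 4.365×10^-2 = 4.99×10^-4 atm = 499 μatm

pCO2 = 499 μatm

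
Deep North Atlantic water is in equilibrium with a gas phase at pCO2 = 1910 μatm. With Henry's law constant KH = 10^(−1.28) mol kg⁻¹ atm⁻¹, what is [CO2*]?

[CO2*] = 100 μmol/kg

KH = 10^(−1.28) = 5.248×10^-2 mol kg⁻¹ atm⁻¹
[CO2*] = KH · pCO2 = 5.248×10^-2 × 1910×10^-6 atm = 1.00×10^-4 mol/kg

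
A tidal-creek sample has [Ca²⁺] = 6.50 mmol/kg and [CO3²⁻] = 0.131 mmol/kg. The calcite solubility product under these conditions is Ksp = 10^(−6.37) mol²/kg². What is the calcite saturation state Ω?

Ω = 2.00

Ksp = 10^(−6.37) = 4.266×10^-7
Ω = [Ca²⁺][CO3²⁻]/Ksp = (6.50×10^-3)(0.131×10^-3) / 4.266×10^-7 = 2.00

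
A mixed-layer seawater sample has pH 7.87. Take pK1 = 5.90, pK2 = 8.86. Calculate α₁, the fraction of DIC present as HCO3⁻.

α₁ = 0.898

α₁ = 1 / (1 + [H⁺]/K1 + K2/[H⁺]) = 1 / (1 + 10^-1.97 + 10^-0.99)
   = 1 / (1 + 0.010715 + 0.10233) = 1/1.1130 = 0.8984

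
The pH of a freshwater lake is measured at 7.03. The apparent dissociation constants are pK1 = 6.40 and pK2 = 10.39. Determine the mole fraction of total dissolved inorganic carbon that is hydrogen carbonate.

α₁ = 0.810

α₁ = 1 / (1 + [H⁺]/K1 + K2/[H⁺]) = 1 / (1 + 10^-0.63 + 10^-3.36)
   = 1 / (1 + 0.23442 + 0.00043652) = 1/1.2349 = 0.8098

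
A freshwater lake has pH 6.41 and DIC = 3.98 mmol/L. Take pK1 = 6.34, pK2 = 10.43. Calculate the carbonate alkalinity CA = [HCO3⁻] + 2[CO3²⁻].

CA = [HCO3⁻] + 2[CO3²⁻] = (α₁ + 2α₂)·DIC
At pH 6.41: [H⁺]/K1 = 10^-0.07 = 0.85114, K2/[H⁺] = 10^-4.02 = 9.5499×10^-5
α₁ = 1/(1 + 0.85114 + 9.5499×10^-5) = 1/1.8512 = 0.5402; α₂ = α₁·K2/[H⁺] = 5.159×10^-5
α₁ + 2α₂ = 0.5403
CA = 0.5403 × 3.98 = 2.15 mmol/L

CA = 2.15 mmol/L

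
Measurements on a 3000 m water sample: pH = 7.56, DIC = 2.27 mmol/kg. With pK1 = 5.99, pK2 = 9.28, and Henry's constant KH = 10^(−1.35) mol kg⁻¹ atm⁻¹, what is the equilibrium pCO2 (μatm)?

pCO2 = 1310 μatm

α₀ = 1 / (1 + K1/[H⁺] + K1K2/[H⁺]²) = 1 / (1 + 10^+1.57 + 10^-0.15)
   = 1 / (1 + 37.154 + 0.70795) = 1/38.861 = 0.02573
[CO2*] = α₀ × DIC = 0.02573 × 2.27 = 0.05841 mmol/kg
pCO2 = [CO2*]/KH = 5.841×10^-5 / 4.467×10^-2 = 1310 μatm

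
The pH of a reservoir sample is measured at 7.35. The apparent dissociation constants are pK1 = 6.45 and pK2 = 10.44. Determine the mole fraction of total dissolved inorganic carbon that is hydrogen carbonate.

α₁ = 1 / (1 + [H⁺]/K1 + K2/[H⁺]) = 1 / (1 + 10^-0.90 + 10^-3.09)
   = 1 / (1 + 0.12589 + 0.00081283) = 1/1.1267 = 0.8875

α₁ = 0.888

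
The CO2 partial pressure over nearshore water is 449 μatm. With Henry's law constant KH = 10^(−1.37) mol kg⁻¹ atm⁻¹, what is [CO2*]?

KH = 10^(−1.37) = 4.266×10^-2 mol kg⁻¹ atm⁻¹
[CO2*] = KH · pCO2 = 4.266×10^-2 × 449×10^-6 atm = 1.92×10^-5 mol/kg

[CO2*] = 19.2 μmol/kg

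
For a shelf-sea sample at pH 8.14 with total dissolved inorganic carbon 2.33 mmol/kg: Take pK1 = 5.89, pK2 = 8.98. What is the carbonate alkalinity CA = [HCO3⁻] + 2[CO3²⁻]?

CA = [HCO3⁻] + 2[CO3²⁻] = (α₁ + 2α₂)·DIC
At pH 8.14: [H⁺]/K1 = 10^-2.25 = 0.0056234, K2/[H⁺] = 10^-0.84 = 0.14454
α₁ = 1/(1 + 0.0056234 + 0.14454) = 1/1.1502 = 0.8694; α₂ = α₁·K2/[H⁺] = 0.1257
α₁ + 2α₂ = 1.1208
CA = 1.1208 × 2.33 = 2.61 mmol/kg

CA = 2.61 mmol/kg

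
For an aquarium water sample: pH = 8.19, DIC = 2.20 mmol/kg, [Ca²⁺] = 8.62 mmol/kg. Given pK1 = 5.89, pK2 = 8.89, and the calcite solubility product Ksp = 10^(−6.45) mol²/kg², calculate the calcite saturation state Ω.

α₂ = 1 / (1 + [H⁺]/K2 + [H⁺]²/(K1K2)) = 1 / (1 + 10^+0.70 + 10^-1.60)
   = 1 / (1 + 5.0119 + 0.025119) = 1/6.0370 = 0.1656
[CO3²⁻] = α₂ × DIC = 0.1656 × 2.20 = 0.3644 mmol/kg
Ksp = 10^(−6.45) = 3.548×10^-7
Ω = [Ca²⁺][CO3²⁻]/Ksp = (8.62×10^-3)(3.644×10^-4) / 3.548×10^-7 = 8.85

Ω = 8.85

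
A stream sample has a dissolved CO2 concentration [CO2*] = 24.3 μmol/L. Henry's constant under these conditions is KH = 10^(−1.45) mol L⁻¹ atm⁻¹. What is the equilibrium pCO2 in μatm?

KH = 10^(−1.45) = 3.548×10^-2 mol L⁻¹ atm⁻¹
pCO2 = [CO2*]/KH = 24.3×10^-6 / 3.548×10^-2 = 6.85×10^-4 atm = 685 μatm

pCO2 = 685 μatm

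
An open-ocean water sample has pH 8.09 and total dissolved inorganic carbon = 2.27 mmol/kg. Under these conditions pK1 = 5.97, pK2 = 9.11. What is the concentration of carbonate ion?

[CO3²⁻] = 0.197 mmol/kg

α₂ = 1 / (1 + [H⁺]/K2 + [H⁺]²/(K1K2)) = 1 / (1 + 10^+1.02 + 10^-1.10)
   = 1 / (1 + 10.471 + 0.079433) = 1/11.551 = 0.08657
[CO3²⁻] = α₂ × DIC = 0.08657 × 2.27 = 0.197 mmol/kg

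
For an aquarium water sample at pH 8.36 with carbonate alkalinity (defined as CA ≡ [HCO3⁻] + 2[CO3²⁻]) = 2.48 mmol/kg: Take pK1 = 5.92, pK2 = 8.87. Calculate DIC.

DIC = 2.01 mmol/kg

CA = [HCO3⁻] + 2[CO3²⁻] = (α₁ + 2α₂)·DIC
At pH 8.36: [H⁺]/K1 = 10^-2.44 = 0.0036308, K2/[H⁺] = 10^-0.51 = 0.30903
α₁ = 1/(1 + 0.0036308 + 0.30903) = 1/1.3127 = 0.7618; α₂ = α₁·K2/[H⁺] = 0.2354
α₁ + 2α₂ = 1.2327
DIC = CA / (α₁ + 2α₂) = 2.48 / 1.2327 = 2.01 mmol/kg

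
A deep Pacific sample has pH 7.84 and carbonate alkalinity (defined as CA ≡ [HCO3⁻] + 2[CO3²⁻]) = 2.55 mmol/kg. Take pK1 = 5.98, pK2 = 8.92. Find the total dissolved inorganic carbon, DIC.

DIC = 2.40 mmol/kg

CA = [HCO3⁻] + 2[CO3²⁻] = (α₁ + 2α₂)·DIC
At pH 7.84: [H⁺]/K1 = 10^-1.86 = 0.013804, K2/[H⁺] = 10^-1.08 = 0.083176
α₁ = 1/(1 + 0.013804 + 0.083176) = 1/1.0970 = 0.9116; α₂ = α₁·K2/[H⁺] = 0.07582
α₁ + 2α₂ = 1.0632
DIC = CA / (α₁ + 2α₂) = 2.55 / 1.0632 = 2.40 mmol/kg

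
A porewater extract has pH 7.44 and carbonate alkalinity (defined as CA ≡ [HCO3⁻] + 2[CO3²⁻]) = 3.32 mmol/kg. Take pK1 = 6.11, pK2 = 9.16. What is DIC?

CA = [HCO3⁻] + 2[CO3²⁻] = (α₁ + 2α₂)·DIC
At pH 7.44: [H⁺]/K1 = 10^-1.33 = 0.046774, K2/[H⁺] = 10^-1.72 = 0.019055
α₁ = 1/(1 + 0.046774 + 0.019055) = 1/1.0658 = 0.9382; α₂ = α₁·K2/[H⁺] = 0.01788
α₁ + 2α₂ = 0.9740
DIC = CA / (α₁ + 2α₂) = 3.32 / 0.9740 = 3.41 mmol/kg

DIC = 3.41 mmol/kg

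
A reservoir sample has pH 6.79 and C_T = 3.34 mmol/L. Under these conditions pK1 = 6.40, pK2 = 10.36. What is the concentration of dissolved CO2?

[CO2*] = 0.967 mmol/L

α₀ = 1 / (1 + K1/[H⁺] + K1K2/[H⁺]²) = 1 / (1 + 10^+0.39 + 10^-3.18)
   = 1 / (1 + 2.4547 + 0.00066069) = 1/3.4554 = 0.2894
[CO2*] = α₀ × DIC = 0.2894 × 3.34 = 0.967 mmol/L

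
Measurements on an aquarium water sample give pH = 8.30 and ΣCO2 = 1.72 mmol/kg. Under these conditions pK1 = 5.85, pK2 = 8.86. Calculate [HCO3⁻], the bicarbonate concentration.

α₁ = 1 / (1 + [H⁺]/K1 + K2/[H⁺]) = 1 / (1 + 10^-2.45 + 10^-0.56)
   = 1 / (1 + 0.0035481 + 0.27542) = 1/1.2790 = 0.7819
[HCO3⁻] = α₁ × DIC = 0.7819 × 1.72 = 1.34 mmol/kg

[HCO3⁻] = 1.34 mmol/kg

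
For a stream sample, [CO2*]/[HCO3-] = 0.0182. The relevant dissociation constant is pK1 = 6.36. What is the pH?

pH = 8.10

From K1 = [H⁺][HCO3-]/[CO2*]:  pH = pK1 − log₁₀([CO2*]/[HCO3-])
log₁₀(0.0182) = -1.740
pH = 6.36 − (-1.740) = 8.10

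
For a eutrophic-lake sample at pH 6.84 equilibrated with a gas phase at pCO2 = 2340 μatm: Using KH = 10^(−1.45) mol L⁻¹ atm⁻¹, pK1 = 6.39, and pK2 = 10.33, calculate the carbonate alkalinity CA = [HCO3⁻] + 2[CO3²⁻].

[CO2*] = KH · pCO2 = 10^(−1.45) × 2340×10^-6 = 8.303×10^-5 mol/L
α₀ = 1/(1 + K1/[H⁺] + K1K2/[H⁺]²) = 1/(1 + 10^+0.45 + 10^-3.04) = 0.2618
DIC = [CO2*]/α₀ = 8.303×10^-5 / 0.2618 = 0.3171 mmol/L
CA = (α₁ + 2α₂)·DIC = (0.7379 + 2×0.0002388) × 0.3171 = 0.234 mmol/L

CA = 0.234 mmol/L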